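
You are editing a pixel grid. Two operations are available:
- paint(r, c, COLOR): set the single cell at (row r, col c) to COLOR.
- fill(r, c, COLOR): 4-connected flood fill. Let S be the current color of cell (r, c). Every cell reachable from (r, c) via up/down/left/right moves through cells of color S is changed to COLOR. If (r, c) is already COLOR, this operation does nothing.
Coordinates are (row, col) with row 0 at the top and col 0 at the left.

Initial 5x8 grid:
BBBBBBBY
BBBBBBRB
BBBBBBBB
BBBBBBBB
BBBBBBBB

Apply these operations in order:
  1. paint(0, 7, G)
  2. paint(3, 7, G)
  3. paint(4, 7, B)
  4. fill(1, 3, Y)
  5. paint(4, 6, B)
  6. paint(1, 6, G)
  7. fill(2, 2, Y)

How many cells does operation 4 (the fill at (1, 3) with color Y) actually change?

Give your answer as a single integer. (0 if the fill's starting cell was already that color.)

Answer: 37

Derivation:
After op 1 paint(0,7,G):
BBBBBBBG
BBBBBBRB
BBBBBBBB
BBBBBBBB
BBBBBBBB
After op 2 paint(3,7,G):
BBBBBBBG
BBBBBBRB
BBBBBBBB
BBBBBBBG
BBBBBBBB
After op 3 paint(4,7,B):
BBBBBBBG
BBBBBBRB
BBBBBBBB
BBBBBBBG
BBBBBBBB
After op 4 fill(1,3,Y) [37 cells changed]:
YYYYYYYG
YYYYYYRY
YYYYYYYY
YYYYYYYG
YYYYYYYY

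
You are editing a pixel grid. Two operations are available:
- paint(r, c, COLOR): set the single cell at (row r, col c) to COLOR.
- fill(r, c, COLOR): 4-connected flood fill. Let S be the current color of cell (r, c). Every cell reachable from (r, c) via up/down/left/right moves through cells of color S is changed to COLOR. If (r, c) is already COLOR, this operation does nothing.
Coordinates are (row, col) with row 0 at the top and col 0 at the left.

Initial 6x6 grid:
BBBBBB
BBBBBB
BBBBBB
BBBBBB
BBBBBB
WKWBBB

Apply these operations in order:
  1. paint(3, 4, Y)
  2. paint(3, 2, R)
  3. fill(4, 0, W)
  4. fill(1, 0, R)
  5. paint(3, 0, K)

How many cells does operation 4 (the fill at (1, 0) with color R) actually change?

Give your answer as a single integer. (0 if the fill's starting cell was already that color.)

After op 1 paint(3,4,Y):
BBBBBB
BBBBBB
BBBBBB
BBBBYB
BBBBBB
WKWBBB
After op 2 paint(3,2,R):
BBBBBB
BBBBBB
BBBBBB
BBRBYB
BBBBBB
WKWBBB
After op 3 fill(4,0,W) [31 cells changed]:
WWWWWW
WWWWWW
WWWWWW
WWRWYW
WWWWWW
WKWWWW
After op 4 fill(1,0,R) [33 cells changed]:
RRRRRR
RRRRRR
RRRRRR
RRRRYR
RRRRRR
RKRRRR

Answer: 33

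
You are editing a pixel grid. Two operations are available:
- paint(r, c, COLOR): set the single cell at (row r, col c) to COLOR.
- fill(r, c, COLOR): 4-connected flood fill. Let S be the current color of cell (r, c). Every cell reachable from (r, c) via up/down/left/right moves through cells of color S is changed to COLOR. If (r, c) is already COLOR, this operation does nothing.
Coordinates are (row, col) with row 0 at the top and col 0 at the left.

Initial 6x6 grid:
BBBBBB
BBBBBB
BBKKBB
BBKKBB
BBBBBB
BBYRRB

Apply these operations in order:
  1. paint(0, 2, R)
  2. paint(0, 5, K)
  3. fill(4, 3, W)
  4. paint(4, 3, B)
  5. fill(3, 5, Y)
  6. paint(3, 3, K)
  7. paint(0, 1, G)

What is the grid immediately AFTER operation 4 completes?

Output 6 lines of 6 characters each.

After op 1 paint(0,2,R):
BBRBBB
BBBBBB
BBKKBB
BBKKBB
BBBBBB
BBYRRB
After op 2 paint(0,5,K):
BBRBBK
BBBBBB
BBKKBB
BBKKBB
BBBBBB
BBYRRB
After op 3 fill(4,3,W) [27 cells changed]:
WWRWWK
WWWWWW
WWKKWW
WWKKWW
WWWWWW
WWYRRW
After op 4 paint(4,3,B):
WWRWWK
WWWWWW
WWKKWW
WWKKWW
WWWBWW
WWYRRW

Answer: WWRWWK
WWWWWW
WWKKWW
WWKKWW
WWWBWW
WWYRRW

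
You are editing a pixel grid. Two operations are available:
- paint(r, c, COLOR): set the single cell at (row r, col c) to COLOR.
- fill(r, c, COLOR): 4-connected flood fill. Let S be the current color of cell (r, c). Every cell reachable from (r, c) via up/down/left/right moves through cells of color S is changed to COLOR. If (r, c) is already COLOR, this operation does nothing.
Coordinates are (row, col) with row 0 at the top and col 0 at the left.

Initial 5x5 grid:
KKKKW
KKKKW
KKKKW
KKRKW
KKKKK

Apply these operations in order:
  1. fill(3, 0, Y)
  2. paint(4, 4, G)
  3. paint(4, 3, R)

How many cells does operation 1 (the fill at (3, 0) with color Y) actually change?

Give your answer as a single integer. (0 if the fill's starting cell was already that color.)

After op 1 fill(3,0,Y) [20 cells changed]:
YYYYW
YYYYW
YYYYW
YYRYW
YYYYY

Answer: 20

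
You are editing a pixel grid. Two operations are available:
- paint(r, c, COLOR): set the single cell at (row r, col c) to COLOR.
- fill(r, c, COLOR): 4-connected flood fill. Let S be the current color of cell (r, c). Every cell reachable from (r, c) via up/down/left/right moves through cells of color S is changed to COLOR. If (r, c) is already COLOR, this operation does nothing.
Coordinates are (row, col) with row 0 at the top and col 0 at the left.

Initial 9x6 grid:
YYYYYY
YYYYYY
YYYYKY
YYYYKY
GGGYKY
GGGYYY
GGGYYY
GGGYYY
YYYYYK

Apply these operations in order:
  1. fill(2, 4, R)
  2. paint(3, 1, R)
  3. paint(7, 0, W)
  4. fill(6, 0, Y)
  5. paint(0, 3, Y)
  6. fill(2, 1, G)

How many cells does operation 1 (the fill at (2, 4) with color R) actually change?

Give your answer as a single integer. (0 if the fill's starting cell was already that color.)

After op 1 fill(2,4,R) [3 cells changed]:
YYYYYY
YYYYYY
YYYYRY
YYYYRY
GGGYRY
GGGYYY
GGGYYY
GGGYYY
YYYYYK

Answer: 3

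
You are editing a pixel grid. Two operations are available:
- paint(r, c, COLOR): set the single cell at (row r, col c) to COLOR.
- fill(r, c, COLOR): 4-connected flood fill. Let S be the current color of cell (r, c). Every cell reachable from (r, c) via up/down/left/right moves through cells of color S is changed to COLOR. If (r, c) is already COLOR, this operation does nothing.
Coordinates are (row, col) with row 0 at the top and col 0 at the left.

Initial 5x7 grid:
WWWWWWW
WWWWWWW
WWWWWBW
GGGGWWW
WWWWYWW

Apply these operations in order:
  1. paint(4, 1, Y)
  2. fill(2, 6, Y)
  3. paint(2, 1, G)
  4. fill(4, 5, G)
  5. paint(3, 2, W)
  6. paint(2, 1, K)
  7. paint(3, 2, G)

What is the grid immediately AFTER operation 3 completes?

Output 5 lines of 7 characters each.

Answer: YYYYYYY
YYYYYYY
YGYYYBY
GGGGYYY
WYWWYYY

Derivation:
After op 1 paint(4,1,Y):
WWWWWWW
WWWWWWW
WWWWWBW
GGGGWWW
WYWWYWW
After op 2 fill(2,6,Y) [25 cells changed]:
YYYYYYY
YYYYYYY
YYYYYBY
GGGGYYY
WYWWYYY
After op 3 paint(2,1,G):
YYYYYYY
YYYYYYY
YGYYYBY
GGGGYYY
WYWWYYY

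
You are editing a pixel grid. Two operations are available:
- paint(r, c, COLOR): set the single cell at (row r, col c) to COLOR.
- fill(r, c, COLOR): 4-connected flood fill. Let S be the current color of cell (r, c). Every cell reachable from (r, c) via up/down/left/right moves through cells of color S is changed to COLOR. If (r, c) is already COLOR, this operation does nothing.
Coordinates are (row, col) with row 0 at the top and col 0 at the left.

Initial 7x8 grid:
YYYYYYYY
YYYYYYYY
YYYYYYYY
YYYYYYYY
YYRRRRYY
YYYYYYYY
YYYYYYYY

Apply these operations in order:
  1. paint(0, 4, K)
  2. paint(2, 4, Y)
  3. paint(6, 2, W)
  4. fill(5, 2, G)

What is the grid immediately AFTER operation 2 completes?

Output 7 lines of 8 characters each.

Answer: YYYYKYYY
YYYYYYYY
YYYYYYYY
YYYYYYYY
YYRRRRYY
YYYYYYYY
YYYYYYYY

Derivation:
After op 1 paint(0,4,K):
YYYYKYYY
YYYYYYYY
YYYYYYYY
YYYYYYYY
YYRRRRYY
YYYYYYYY
YYYYYYYY
After op 2 paint(2,4,Y):
YYYYKYYY
YYYYYYYY
YYYYYYYY
YYYYYYYY
YYRRRRYY
YYYYYYYY
YYYYYYYY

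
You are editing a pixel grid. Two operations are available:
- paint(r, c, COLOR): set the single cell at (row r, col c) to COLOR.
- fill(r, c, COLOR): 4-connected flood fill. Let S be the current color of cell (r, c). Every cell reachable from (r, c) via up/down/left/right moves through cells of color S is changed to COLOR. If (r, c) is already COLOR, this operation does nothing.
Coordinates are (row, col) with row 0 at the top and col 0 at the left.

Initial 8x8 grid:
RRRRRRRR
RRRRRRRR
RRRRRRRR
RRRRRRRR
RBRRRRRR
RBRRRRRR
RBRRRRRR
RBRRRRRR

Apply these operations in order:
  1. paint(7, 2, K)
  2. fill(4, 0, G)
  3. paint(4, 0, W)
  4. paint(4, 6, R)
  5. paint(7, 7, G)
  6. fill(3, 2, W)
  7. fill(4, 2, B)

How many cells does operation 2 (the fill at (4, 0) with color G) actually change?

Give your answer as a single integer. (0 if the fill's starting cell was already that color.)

Answer: 59

Derivation:
After op 1 paint(7,2,K):
RRRRRRRR
RRRRRRRR
RRRRRRRR
RRRRRRRR
RBRRRRRR
RBRRRRRR
RBRRRRRR
RBKRRRRR
After op 2 fill(4,0,G) [59 cells changed]:
GGGGGGGG
GGGGGGGG
GGGGGGGG
GGGGGGGG
GBGGGGGG
GBGGGGGG
GBGGGGGG
GBKGGGGG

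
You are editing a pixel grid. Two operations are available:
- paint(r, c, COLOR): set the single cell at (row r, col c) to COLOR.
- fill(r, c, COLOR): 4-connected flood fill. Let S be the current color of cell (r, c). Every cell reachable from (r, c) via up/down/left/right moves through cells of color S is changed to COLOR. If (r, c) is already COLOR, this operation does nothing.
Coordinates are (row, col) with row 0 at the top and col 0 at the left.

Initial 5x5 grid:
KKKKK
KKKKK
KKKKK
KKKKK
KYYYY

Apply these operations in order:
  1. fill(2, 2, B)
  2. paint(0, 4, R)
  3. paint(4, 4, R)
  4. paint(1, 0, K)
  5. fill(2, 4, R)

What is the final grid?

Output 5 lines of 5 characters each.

After op 1 fill(2,2,B) [21 cells changed]:
BBBBB
BBBBB
BBBBB
BBBBB
BYYYY
After op 2 paint(0,4,R):
BBBBR
BBBBB
BBBBB
BBBBB
BYYYY
After op 3 paint(4,4,R):
BBBBR
BBBBB
BBBBB
BBBBB
BYYYR
After op 4 paint(1,0,K):
BBBBR
KBBBB
BBBBB
BBBBB
BYYYR
After op 5 fill(2,4,R) [19 cells changed]:
RRRRR
KRRRR
RRRRR
RRRRR
RYYYR

Answer: RRRRR
KRRRR
RRRRR
RRRRR
RYYYR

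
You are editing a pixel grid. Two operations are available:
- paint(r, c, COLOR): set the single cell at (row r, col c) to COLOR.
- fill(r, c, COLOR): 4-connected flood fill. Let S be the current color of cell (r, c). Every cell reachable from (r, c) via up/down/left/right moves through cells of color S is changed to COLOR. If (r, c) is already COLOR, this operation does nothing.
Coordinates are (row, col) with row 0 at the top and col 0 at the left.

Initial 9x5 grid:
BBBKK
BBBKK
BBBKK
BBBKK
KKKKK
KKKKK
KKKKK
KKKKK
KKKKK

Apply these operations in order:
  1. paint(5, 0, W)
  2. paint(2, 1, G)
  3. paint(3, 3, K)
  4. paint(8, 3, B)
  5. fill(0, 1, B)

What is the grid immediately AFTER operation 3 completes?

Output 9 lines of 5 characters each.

After op 1 paint(5,0,W):
BBBKK
BBBKK
BBBKK
BBBKK
KKKKK
WKKKK
KKKKK
KKKKK
KKKKK
After op 2 paint(2,1,G):
BBBKK
BBBKK
BGBKK
BBBKK
KKKKK
WKKKK
KKKKK
KKKKK
KKKKK
After op 3 paint(3,3,K):
BBBKK
BBBKK
BGBKK
BBBKK
KKKKK
WKKKK
KKKKK
KKKKK
KKKKK

Answer: BBBKK
BBBKK
BGBKK
BBBKK
KKKKK
WKKKK
KKKKK
KKKKK
KKKKK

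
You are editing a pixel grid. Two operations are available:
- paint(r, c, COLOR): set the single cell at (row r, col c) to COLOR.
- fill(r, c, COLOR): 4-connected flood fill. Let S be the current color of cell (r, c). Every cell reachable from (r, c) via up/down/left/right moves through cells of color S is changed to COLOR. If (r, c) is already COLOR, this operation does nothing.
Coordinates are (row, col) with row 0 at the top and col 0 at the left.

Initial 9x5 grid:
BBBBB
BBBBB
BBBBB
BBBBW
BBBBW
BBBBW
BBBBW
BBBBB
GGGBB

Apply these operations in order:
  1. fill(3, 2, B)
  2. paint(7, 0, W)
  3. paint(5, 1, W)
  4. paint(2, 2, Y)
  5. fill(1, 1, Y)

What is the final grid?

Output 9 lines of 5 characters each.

Answer: YYYYY
YYYYY
YYYYY
YYYYW
YYYYW
YWYYW
YYYYW
WYYYY
GGGYY

Derivation:
After op 1 fill(3,2,B) [0 cells changed]:
BBBBB
BBBBB
BBBBB
BBBBW
BBBBW
BBBBW
BBBBW
BBBBB
GGGBB
After op 2 paint(7,0,W):
BBBBB
BBBBB
BBBBB
BBBBW
BBBBW
BBBBW
BBBBW
WBBBB
GGGBB
After op 3 paint(5,1,W):
BBBBB
BBBBB
BBBBB
BBBBW
BBBBW
BWBBW
BBBBW
WBBBB
GGGBB
After op 4 paint(2,2,Y):
BBBBB
BBBBB
BBYBB
BBBBW
BBBBW
BWBBW
BBBBW
WBBBB
GGGBB
After op 5 fill(1,1,Y) [35 cells changed]:
YYYYY
YYYYY
YYYYY
YYYYW
YYYYW
YWYYW
YYYYW
WYYYY
GGGYY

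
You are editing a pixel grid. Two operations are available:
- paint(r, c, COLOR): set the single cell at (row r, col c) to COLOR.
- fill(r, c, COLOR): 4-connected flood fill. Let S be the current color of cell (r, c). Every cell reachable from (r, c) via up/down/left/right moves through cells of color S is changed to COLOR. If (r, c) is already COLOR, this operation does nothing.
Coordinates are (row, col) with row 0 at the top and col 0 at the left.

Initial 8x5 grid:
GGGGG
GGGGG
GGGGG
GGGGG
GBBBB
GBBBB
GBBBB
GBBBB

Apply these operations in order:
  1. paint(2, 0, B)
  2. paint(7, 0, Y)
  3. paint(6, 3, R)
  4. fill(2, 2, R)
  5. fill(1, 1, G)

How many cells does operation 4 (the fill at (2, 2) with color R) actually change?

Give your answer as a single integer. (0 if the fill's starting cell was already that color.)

Answer: 22

Derivation:
After op 1 paint(2,0,B):
GGGGG
GGGGG
BGGGG
GGGGG
GBBBB
GBBBB
GBBBB
GBBBB
After op 2 paint(7,0,Y):
GGGGG
GGGGG
BGGGG
GGGGG
GBBBB
GBBBB
GBBBB
YBBBB
After op 3 paint(6,3,R):
GGGGG
GGGGG
BGGGG
GGGGG
GBBBB
GBBBB
GBBRB
YBBBB
After op 4 fill(2,2,R) [22 cells changed]:
RRRRR
RRRRR
BRRRR
RRRRR
RBBBB
RBBBB
RBBRB
YBBBB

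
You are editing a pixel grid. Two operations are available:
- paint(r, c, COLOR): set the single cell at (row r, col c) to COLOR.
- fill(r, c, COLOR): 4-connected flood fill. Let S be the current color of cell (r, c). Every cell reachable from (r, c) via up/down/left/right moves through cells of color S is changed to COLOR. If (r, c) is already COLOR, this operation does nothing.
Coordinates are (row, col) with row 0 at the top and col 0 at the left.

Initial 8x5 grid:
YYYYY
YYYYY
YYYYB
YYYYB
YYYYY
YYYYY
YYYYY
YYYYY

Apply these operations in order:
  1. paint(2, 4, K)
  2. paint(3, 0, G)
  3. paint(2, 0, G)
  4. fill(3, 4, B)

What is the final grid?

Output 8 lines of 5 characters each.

After op 1 paint(2,4,K):
YYYYY
YYYYY
YYYYK
YYYYB
YYYYY
YYYYY
YYYYY
YYYYY
After op 2 paint(3,0,G):
YYYYY
YYYYY
YYYYK
GYYYB
YYYYY
YYYYY
YYYYY
YYYYY
After op 3 paint(2,0,G):
YYYYY
YYYYY
GYYYK
GYYYB
YYYYY
YYYYY
YYYYY
YYYYY
After op 4 fill(3,4,B) [0 cells changed]:
YYYYY
YYYYY
GYYYK
GYYYB
YYYYY
YYYYY
YYYYY
YYYYY

Answer: YYYYY
YYYYY
GYYYK
GYYYB
YYYYY
YYYYY
YYYYY
YYYYY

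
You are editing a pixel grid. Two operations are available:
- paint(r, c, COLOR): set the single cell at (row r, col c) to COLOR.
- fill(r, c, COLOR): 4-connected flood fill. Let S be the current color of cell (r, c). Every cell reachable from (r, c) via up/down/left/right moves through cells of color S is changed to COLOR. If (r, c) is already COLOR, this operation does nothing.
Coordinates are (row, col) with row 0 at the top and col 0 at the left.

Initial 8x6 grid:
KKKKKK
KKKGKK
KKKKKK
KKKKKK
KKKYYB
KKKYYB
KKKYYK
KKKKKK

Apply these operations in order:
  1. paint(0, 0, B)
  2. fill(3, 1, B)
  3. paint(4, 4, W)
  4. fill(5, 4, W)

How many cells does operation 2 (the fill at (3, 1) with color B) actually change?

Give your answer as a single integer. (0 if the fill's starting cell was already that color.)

After op 1 paint(0,0,B):
BKKKKK
KKKGKK
KKKKKK
KKKKKK
KKKYYB
KKKYYB
KKKYYK
KKKKKK
After op 2 fill(3,1,B) [38 cells changed]:
BBBBBB
BBBGBB
BBBBBB
BBBBBB
BBBYYB
BBBYYB
BBBYYB
BBBBBB

Answer: 38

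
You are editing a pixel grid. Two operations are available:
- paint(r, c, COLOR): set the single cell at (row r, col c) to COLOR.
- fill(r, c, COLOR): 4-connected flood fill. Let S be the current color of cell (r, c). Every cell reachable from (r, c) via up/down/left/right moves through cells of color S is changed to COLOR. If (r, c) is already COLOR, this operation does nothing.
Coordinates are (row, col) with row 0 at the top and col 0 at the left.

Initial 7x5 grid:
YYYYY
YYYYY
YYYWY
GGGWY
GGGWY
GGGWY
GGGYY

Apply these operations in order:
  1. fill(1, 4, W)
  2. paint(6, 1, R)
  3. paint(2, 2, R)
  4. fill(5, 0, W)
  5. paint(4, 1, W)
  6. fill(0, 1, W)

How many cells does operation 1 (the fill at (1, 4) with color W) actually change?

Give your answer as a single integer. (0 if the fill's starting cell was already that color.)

After op 1 fill(1,4,W) [19 cells changed]:
WWWWW
WWWWW
WWWWW
GGGWW
GGGWW
GGGWW
GGGWW

Answer: 19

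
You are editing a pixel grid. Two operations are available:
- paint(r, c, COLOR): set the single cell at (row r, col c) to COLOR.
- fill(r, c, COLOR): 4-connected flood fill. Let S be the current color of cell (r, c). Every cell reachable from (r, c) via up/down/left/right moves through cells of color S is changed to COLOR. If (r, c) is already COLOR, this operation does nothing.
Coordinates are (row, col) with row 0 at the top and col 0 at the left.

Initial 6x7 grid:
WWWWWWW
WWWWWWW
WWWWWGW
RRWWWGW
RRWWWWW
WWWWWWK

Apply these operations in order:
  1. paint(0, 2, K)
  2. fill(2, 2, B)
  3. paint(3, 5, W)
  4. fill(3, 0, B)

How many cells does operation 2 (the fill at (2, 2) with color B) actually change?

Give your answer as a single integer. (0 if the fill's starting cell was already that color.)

After op 1 paint(0,2,K):
WWKWWWW
WWWWWWW
WWWWWGW
RRWWWGW
RRWWWWW
WWWWWWK
After op 2 fill(2,2,B) [34 cells changed]:
BBKBBBB
BBBBBBB
BBBBBGB
RRBBBGB
RRBBBBB
BBBBBBK

Answer: 34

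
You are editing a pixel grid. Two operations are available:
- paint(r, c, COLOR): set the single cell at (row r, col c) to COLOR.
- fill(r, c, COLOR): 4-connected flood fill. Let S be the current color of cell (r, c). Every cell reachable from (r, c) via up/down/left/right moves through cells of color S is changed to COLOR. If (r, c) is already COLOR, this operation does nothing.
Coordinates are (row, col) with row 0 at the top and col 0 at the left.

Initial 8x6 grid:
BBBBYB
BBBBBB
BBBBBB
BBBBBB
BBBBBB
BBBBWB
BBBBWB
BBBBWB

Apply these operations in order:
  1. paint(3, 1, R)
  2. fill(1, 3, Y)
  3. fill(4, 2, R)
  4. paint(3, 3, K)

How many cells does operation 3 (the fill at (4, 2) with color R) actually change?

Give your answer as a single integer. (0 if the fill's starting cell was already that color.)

After op 1 paint(3,1,R):
BBBBYB
BBBBBB
BBBBBB
BRBBBB
BBBBBB
BBBBWB
BBBBWB
BBBBWB
After op 2 fill(1,3,Y) [43 cells changed]:
YYYYYY
YYYYYY
YYYYYY
YRYYYY
YYYYYY
YYYYWY
YYYYWY
YYYYWY
After op 3 fill(4,2,R) [44 cells changed]:
RRRRRR
RRRRRR
RRRRRR
RRRRRR
RRRRRR
RRRRWR
RRRRWR
RRRRWR

Answer: 44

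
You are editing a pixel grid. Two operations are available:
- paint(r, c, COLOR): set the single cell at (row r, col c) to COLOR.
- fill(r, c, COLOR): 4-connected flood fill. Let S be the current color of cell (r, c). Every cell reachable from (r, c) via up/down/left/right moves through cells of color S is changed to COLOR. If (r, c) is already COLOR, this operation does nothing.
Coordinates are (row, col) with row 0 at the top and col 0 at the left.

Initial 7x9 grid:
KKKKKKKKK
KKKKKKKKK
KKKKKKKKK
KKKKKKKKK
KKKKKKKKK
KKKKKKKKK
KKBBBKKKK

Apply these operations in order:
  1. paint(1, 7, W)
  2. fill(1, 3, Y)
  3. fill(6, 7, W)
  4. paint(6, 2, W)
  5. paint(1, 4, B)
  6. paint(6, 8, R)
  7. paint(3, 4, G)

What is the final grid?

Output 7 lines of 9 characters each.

Answer: WWWWWWWWW
WWWWBWWWW
WWWWWWWWW
WWWWGWWWW
WWWWWWWWW
WWWWWWWWW
WWWBBWWWR

Derivation:
After op 1 paint(1,7,W):
KKKKKKKKK
KKKKKKKWK
KKKKKKKKK
KKKKKKKKK
KKKKKKKKK
KKKKKKKKK
KKBBBKKKK
After op 2 fill(1,3,Y) [59 cells changed]:
YYYYYYYYY
YYYYYYYWY
YYYYYYYYY
YYYYYYYYY
YYYYYYYYY
YYYYYYYYY
YYBBBYYYY
After op 3 fill(6,7,W) [59 cells changed]:
WWWWWWWWW
WWWWWWWWW
WWWWWWWWW
WWWWWWWWW
WWWWWWWWW
WWWWWWWWW
WWBBBWWWW
After op 4 paint(6,2,W):
WWWWWWWWW
WWWWWWWWW
WWWWWWWWW
WWWWWWWWW
WWWWWWWWW
WWWWWWWWW
WWWBBWWWW
After op 5 paint(1,4,B):
WWWWWWWWW
WWWWBWWWW
WWWWWWWWW
WWWWWWWWW
WWWWWWWWW
WWWWWWWWW
WWWBBWWWW
After op 6 paint(6,8,R):
WWWWWWWWW
WWWWBWWWW
WWWWWWWWW
WWWWWWWWW
WWWWWWWWW
WWWWWWWWW
WWWBBWWWR
After op 7 paint(3,4,G):
WWWWWWWWW
WWWWBWWWW
WWWWWWWWW
WWWWGWWWW
WWWWWWWWW
WWWWWWWWW
WWWBBWWWR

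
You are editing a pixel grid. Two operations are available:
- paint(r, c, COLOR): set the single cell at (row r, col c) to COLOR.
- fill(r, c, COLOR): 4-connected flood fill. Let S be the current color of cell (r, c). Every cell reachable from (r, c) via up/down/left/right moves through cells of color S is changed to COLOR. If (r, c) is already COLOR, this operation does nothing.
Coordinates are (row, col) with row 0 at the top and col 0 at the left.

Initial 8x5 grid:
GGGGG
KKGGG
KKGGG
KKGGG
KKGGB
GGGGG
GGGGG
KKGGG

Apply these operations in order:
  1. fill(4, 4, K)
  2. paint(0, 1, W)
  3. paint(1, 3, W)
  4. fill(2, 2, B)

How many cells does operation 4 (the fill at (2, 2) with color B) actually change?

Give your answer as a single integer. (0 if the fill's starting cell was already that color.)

After op 1 fill(4,4,K) [1 cells changed]:
GGGGG
KKGGG
KKGGG
KKGGG
KKGGK
GGGGG
GGGGG
KKGGG
After op 2 paint(0,1,W):
GWGGG
KKGGG
KKGGG
KKGGG
KKGGK
GGGGG
GGGGG
KKGGG
After op 3 paint(1,3,W):
GWGGG
KKGWG
KKGGG
KKGGG
KKGGK
GGGGG
GGGGG
KKGGG
After op 4 fill(2,2,B) [26 cells changed]:
GWBBB
KKBWB
KKBBB
KKBBB
KKBBK
BBBBB
BBBBB
KKBBB

Answer: 26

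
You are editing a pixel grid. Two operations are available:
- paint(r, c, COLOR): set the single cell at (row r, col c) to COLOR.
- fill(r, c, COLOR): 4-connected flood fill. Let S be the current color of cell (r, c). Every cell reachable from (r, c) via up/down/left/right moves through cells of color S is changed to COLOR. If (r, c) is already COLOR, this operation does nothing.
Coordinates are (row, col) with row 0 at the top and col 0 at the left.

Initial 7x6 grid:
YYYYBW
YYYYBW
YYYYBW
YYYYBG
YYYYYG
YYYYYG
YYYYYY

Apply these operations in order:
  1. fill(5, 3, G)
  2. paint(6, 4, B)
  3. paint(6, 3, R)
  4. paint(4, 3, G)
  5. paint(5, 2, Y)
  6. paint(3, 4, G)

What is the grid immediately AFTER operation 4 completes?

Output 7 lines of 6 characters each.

After op 1 fill(5,3,G) [32 cells changed]:
GGGGBW
GGGGBW
GGGGBW
GGGGBG
GGGGGG
GGGGGG
GGGGGG
After op 2 paint(6,4,B):
GGGGBW
GGGGBW
GGGGBW
GGGGBG
GGGGGG
GGGGGG
GGGGBG
After op 3 paint(6,3,R):
GGGGBW
GGGGBW
GGGGBW
GGGGBG
GGGGGG
GGGGGG
GGGRBG
After op 4 paint(4,3,G):
GGGGBW
GGGGBW
GGGGBW
GGGGBG
GGGGGG
GGGGGG
GGGRBG

Answer: GGGGBW
GGGGBW
GGGGBW
GGGGBG
GGGGGG
GGGGGG
GGGRBG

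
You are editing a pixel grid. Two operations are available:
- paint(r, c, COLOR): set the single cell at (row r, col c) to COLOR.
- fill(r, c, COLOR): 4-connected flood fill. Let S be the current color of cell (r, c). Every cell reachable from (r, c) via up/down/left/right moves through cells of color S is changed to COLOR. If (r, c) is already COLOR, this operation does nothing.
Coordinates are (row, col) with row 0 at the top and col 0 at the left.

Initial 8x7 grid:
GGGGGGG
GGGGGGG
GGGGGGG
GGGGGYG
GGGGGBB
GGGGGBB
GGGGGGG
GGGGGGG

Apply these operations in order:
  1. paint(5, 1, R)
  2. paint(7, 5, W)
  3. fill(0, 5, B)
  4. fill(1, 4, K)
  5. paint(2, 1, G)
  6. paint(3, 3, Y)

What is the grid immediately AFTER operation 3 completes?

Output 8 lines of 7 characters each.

Answer: BBBBBBB
BBBBBBB
BBBBBBB
BBBBBYB
BBBBBBB
BRBBBBB
BBBBBBB
BBBBBWB

Derivation:
After op 1 paint(5,1,R):
GGGGGGG
GGGGGGG
GGGGGGG
GGGGGYG
GGGGGBB
GRGGGBB
GGGGGGG
GGGGGGG
After op 2 paint(7,5,W):
GGGGGGG
GGGGGGG
GGGGGGG
GGGGGYG
GGGGGBB
GRGGGBB
GGGGGGG
GGGGGWG
After op 3 fill(0,5,B) [49 cells changed]:
BBBBBBB
BBBBBBB
BBBBBBB
BBBBBYB
BBBBBBB
BRBBBBB
BBBBBBB
BBBBBWB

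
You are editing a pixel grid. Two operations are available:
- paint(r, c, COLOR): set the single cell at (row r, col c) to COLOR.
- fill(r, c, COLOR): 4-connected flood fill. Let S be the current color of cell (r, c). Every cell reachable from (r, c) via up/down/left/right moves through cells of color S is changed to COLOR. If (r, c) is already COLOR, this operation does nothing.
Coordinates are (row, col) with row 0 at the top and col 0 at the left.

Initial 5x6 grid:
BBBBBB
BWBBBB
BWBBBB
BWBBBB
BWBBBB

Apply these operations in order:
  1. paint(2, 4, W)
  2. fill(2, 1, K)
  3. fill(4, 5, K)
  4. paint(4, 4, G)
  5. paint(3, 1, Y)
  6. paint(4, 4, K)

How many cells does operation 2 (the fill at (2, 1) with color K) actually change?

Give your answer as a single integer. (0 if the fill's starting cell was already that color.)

After op 1 paint(2,4,W):
BBBBBB
BWBBBB
BWBBWB
BWBBBB
BWBBBB
After op 2 fill(2,1,K) [4 cells changed]:
BBBBBB
BKBBBB
BKBBWB
BKBBBB
BKBBBB

Answer: 4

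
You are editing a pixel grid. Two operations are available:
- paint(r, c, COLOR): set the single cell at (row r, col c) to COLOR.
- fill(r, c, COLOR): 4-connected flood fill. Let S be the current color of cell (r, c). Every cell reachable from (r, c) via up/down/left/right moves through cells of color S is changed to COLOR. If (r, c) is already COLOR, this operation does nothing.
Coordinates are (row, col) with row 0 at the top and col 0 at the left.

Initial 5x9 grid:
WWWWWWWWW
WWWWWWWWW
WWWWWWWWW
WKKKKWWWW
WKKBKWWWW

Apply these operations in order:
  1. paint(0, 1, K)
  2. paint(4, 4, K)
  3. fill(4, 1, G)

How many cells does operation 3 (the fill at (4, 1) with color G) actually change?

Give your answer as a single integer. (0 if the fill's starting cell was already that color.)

Answer: 7

Derivation:
After op 1 paint(0,1,K):
WKWWWWWWW
WWWWWWWWW
WWWWWWWWW
WKKKKWWWW
WKKBKWWWW
After op 2 paint(4,4,K):
WKWWWWWWW
WWWWWWWWW
WWWWWWWWW
WKKKKWWWW
WKKBKWWWW
After op 3 fill(4,1,G) [7 cells changed]:
WKWWWWWWW
WWWWWWWWW
WWWWWWWWW
WGGGGWWWW
WGGBGWWWW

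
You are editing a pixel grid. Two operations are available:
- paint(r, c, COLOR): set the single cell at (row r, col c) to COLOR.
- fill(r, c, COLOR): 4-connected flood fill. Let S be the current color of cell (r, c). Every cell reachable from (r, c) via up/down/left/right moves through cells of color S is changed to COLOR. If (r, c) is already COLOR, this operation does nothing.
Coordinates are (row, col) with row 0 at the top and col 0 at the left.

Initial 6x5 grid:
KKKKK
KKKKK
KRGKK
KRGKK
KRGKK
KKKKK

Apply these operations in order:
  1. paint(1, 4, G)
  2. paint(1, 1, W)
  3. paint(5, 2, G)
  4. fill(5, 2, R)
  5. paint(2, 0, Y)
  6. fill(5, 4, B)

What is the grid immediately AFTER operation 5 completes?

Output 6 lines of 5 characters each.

After op 1 paint(1,4,G):
KKKKK
KKKKG
KRGKK
KRGKK
KRGKK
KKKKK
After op 2 paint(1,1,W):
KKKKK
KWKKG
KRGKK
KRGKK
KRGKK
KKKKK
After op 3 paint(5,2,G):
KKKKK
KWKKG
KRGKK
KRGKK
KRGKK
KKGKK
After op 4 fill(5,2,R) [4 cells changed]:
KKKKK
KWKKG
KRRKK
KRRKK
KRRKK
KKRKK
After op 5 paint(2,0,Y):
KKKKK
KWKKG
YRRKK
KRRKK
KRRKK
KKRKK

Answer: KKKKK
KWKKG
YRRKK
KRRKK
KRRKK
KKRKK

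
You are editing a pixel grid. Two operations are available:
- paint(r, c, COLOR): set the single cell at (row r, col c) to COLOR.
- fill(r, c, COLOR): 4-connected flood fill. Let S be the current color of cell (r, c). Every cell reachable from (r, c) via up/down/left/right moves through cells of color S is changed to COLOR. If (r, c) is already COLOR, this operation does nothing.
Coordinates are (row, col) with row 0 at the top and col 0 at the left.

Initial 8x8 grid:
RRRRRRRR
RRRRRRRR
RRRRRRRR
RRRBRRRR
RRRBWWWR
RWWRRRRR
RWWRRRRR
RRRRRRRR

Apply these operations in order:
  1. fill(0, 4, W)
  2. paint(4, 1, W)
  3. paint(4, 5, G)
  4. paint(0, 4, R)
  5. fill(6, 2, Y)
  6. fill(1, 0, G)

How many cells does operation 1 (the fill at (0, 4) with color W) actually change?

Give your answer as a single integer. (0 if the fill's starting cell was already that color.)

After op 1 fill(0,4,W) [55 cells changed]:
WWWWWWWW
WWWWWWWW
WWWWWWWW
WWWBWWWW
WWWBWWWW
WWWWWWWW
WWWWWWWW
WWWWWWWW

Answer: 55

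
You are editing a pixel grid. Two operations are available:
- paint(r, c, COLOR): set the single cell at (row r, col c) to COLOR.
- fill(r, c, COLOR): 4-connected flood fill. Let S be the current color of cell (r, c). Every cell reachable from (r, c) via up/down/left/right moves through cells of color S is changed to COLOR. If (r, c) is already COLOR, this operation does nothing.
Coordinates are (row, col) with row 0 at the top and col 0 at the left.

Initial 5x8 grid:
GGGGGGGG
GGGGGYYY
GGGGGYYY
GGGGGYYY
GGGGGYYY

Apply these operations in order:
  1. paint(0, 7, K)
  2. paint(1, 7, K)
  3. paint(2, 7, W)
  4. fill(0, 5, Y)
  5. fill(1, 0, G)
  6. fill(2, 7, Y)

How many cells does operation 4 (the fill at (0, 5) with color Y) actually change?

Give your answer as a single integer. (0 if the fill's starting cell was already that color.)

After op 1 paint(0,7,K):
GGGGGGGK
GGGGGYYY
GGGGGYYY
GGGGGYYY
GGGGGYYY
After op 2 paint(1,7,K):
GGGGGGGK
GGGGGYYK
GGGGGYYY
GGGGGYYY
GGGGGYYY
After op 3 paint(2,7,W):
GGGGGGGK
GGGGGYYK
GGGGGYYW
GGGGGYYY
GGGGGYYY
After op 4 fill(0,5,Y) [27 cells changed]:
YYYYYYYK
YYYYYYYK
YYYYYYYW
YYYYYYYY
YYYYYYYY

Answer: 27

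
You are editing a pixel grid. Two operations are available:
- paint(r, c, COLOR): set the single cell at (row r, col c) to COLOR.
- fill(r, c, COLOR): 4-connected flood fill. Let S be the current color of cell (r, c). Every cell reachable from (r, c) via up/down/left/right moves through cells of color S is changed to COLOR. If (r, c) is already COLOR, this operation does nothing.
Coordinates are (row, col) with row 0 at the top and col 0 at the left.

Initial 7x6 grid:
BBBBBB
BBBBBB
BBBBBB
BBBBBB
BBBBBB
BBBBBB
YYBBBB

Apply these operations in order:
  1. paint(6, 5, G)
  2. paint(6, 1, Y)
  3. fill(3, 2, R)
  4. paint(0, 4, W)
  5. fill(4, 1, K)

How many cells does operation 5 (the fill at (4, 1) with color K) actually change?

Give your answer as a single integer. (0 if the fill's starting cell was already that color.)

Answer: 38

Derivation:
After op 1 paint(6,5,G):
BBBBBB
BBBBBB
BBBBBB
BBBBBB
BBBBBB
BBBBBB
YYBBBG
After op 2 paint(6,1,Y):
BBBBBB
BBBBBB
BBBBBB
BBBBBB
BBBBBB
BBBBBB
YYBBBG
After op 3 fill(3,2,R) [39 cells changed]:
RRRRRR
RRRRRR
RRRRRR
RRRRRR
RRRRRR
RRRRRR
YYRRRG
After op 4 paint(0,4,W):
RRRRWR
RRRRRR
RRRRRR
RRRRRR
RRRRRR
RRRRRR
YYRRRG
After op 5 fill(4,1,K) [38 cells changed]:
KKKKWK
KKKKKK
KKKKKK
KKKKKK
KKKKKK
KKKKKK
YYKKKG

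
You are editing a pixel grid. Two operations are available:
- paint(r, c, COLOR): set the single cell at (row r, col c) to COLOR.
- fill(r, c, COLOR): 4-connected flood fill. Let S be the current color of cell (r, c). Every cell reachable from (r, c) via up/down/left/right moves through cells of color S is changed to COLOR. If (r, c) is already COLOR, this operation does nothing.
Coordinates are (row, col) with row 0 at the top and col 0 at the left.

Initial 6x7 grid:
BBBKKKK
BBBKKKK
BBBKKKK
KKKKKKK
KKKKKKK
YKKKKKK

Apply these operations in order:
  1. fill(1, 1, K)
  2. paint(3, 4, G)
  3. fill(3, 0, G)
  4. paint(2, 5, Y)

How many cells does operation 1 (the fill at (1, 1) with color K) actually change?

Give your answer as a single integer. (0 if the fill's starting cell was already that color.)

Answer: 9

Derivation:
After op 1 fill(1,1,K) [9 cells changed]:
KKKKKKK
KKKKKKK
KKKKKKK
KKKKKKK
KKKKKKK
YKKKKKK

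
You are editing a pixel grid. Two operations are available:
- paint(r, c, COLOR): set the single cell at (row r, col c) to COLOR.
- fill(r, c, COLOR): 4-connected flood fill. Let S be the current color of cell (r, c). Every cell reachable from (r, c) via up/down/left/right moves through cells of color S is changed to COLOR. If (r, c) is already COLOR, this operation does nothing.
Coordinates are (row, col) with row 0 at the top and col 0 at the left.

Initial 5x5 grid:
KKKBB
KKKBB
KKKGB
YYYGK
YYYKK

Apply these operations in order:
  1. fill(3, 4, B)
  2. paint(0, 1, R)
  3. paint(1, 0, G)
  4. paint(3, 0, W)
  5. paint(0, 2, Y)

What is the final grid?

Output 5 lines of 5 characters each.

Answer: KRYBB
GKKBB
KKKGB
WYYGB
YYYBB

Derivation:
After op 1 fill(3,4,B) [3 cells changed]:
KKKBB
KKKBB
KKKGB
YYYGB
YYYBB
After op 2 paint(0,1,R):
KRKBB
KKKBB
KKKGB
YYYGB
YYYBB
After op 3 paint(1,0,G):
KRKBB
GKKBB
KKKGB
YYYGB
YYYBB
After op 4 paint(3,0,W):
KRKBB
GKKBB
KKKGB
WYYGB
YYYBB
After op 5 paint(0,2,Y):
KRYBB
GKKBB
KKKGB
WYYGB
YYYBB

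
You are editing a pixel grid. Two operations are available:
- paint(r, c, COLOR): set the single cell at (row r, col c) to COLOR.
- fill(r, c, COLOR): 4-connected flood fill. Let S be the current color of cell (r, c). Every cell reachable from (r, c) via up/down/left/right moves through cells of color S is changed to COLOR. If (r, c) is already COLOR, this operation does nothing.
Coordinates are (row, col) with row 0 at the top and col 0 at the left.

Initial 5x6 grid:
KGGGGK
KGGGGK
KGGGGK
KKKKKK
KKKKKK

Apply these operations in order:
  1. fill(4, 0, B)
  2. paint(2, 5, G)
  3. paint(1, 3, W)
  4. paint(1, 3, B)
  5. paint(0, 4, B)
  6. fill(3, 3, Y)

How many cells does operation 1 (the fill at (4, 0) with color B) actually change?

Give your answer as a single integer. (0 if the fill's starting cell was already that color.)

Answer: 18

Derivation:
After op 1 fill(4,0,B) [18 cells changed]:
BGGGGB
BGGGGB
BGGGGB
BBBBBB
BBBBBB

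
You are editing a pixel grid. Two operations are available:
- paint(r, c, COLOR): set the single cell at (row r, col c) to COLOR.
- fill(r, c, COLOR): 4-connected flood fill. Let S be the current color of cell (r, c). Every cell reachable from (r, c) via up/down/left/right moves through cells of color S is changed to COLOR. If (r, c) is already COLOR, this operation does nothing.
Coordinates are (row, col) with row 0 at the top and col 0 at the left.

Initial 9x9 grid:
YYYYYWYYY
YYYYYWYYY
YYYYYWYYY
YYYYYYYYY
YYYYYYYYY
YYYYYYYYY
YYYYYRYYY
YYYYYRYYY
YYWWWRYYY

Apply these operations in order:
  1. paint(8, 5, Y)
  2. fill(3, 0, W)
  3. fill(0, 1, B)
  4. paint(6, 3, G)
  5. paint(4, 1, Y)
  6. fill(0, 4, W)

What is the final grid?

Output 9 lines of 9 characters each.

After op 1 paint(8,5,Y):
YYYYYWYYY
YYYYYWYYY
YYYYYWYYY
YYYYYYYYY
YYYYYYYYY
YYYYYYYYY
YYYYYRYYY
YYYYYRYYY
YYWWWYYYY
After op 2 fill(3,0,W) [73 cells changed]:
WWWWWWWWW
WWWWWWWWW
WWWWWWWWW
WWWWWWWWW
WWWWWWWWW
WWWWWWWWW
WWWWWRWWW
WWWWWRWWW
WWWWWWWWW
After op 3 fill(0,1,B) [79 cells changed]:
BBBBBBBBB
BBBBBBBBB
BBBBBBBBB
BBBBBBBBB
BBBBBBBBB
BBBBBBBBB
BBBBBRBBB
BBBBBRBBB
BBBBBBBBB
After op 4 paint(6,3,G):
BBBBBBBBB
BBBBBBBBB
BBBBBBBBB
BBBBBBBBB
BBBBBBBBB
BBBBBBBBB
BBBGBRBBB
BBBBBRBBB
BBBBBBBBB
After op 5 paint(4,1,Y):
BBBBBBBBB
BBBBBBBBB
BBBBBBBBB
BBBBBBBBB
BYBBBBBBB
BBBBBBBBB
BBBGBRBBB
BBBBBRBBB
BBBBBBBBB
After op 6 fill(0,4,W) [77 cells changed]:
WWWWWWWWW
WWWWWWWWW
WWWWWWWWW
WWWWWWWWW
WYWWWWWWW
WWWWWWWWW
WWWGWRWWW
WWWWWRWWW
WWWWWWWWW

Answer: WWWWWWWWW
WWWWWWWWW
WWWWWWWWW
WWWWWWWWW
WYWWWWWWW
WWWWWWWWW
WWWGWRWWW
WWWWWRWWW
WWWWWWWWW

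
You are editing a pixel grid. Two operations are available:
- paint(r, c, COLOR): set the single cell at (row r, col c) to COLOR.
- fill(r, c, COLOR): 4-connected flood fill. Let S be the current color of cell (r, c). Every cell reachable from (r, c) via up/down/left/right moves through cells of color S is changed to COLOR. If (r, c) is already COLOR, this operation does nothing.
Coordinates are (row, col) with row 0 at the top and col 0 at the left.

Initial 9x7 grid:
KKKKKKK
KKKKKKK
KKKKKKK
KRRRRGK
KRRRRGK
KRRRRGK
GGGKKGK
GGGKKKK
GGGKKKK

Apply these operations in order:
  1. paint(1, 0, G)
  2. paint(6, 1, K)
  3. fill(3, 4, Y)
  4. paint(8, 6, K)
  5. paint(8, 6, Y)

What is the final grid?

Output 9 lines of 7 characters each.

Answer: KKKKKKK
GKKKKKK
KKKKKKK
KYYYYGK
KYYYYGK
KYYYYGK
GKGKKGK
GGGKKKK
GGGKKKY

Derivation:
After op 1 paint(1,0,G):
KKKKKKK
GKKKKKK
KKKKKKK
KRRRRGK
KRRRRGK
KRRRRGK
GGGKKGK
GGGKKKK
GGGKKKK
After op 2 paint(6,1,K):
KKKKKKK
GKKKKKK
KKKKKKK
KRRRRGK
KRRRRGK
KRRRRGK
GKGKKGK
GGGKKKK
GGGKKKK
After op 3 fill(3,4,Y) [12 cells changed]:
KKKKKKK
GKKKKKK
KKKKKKK
KYYYYGK
KYYYYGK
KYYYYGK
GKGKKGK
GGGKKKK
GGGKKKK
After op 4 paint(8,6,K):
KKKKKKK
GKKKKKK
KKKKKKK
KYYYYGK
KYYYYGK
KYYYYGK
GKGKKGK
GGGKKKK
GGGKKKK
After op 5 paint(8,6,Y):
KKKKKKK
GKKKKKK
KKKKKKK
KYYYYGK
KYYYYGK
KYYYYGK
GKGKKGK
GGGKKKK
GGGKKKY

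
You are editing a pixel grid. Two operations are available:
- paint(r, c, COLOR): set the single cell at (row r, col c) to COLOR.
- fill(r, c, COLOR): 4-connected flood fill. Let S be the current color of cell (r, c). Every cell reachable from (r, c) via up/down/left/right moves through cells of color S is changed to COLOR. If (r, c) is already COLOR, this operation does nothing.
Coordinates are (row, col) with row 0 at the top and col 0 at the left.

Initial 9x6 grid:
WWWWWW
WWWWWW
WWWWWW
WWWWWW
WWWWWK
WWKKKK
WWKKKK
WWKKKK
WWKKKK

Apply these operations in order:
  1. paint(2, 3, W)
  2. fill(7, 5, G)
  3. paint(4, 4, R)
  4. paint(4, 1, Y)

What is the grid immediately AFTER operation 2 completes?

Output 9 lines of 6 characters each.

Answer: WWWWWW
WWWWWW
WWWWWW
WWWWWW
WWWWWG
WWGGGG
WWGGGG
WWGGGG
WWGGGG

Derivation:
After op 1 paint(2,3,W):
WWWWWW
WWWWWW
WWWWWW
WWWWWW
WWWWWK
WWKKKK
WWKKKK
WWKKKK
WWKKKK
After op 2 fill(7,5,G) [17 cells changed]:
WWWWWW
WWWWWW
WWWWWW
WWWWWW
WWWWWG
WWGGGG
WWGGGG
WWGGGG
WWGGGG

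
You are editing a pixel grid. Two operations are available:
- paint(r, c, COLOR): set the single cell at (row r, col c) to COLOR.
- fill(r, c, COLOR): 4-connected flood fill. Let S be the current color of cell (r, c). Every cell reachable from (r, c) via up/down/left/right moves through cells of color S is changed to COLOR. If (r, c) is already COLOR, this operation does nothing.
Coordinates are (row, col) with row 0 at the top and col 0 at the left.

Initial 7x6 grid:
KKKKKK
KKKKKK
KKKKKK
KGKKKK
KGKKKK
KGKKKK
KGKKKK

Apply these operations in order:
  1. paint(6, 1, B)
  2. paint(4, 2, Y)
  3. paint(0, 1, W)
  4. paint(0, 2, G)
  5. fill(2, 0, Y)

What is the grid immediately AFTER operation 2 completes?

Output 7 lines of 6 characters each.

After op 1 paint(6,1,B):
KKKKKK
KKKKKK
KKKKKK
KGKKKK
KGKKKK
KGKKKK
KBKKKK
After op 2 paint(4,2,Y):
KKKKKK
KKKKKK
KKKKKK
KGKKKK
KGYKKK
KGKKKK
KBKKKK

Answer: KKKKKK
KKKKKK
KKKKKK
KGKKKK
KGYKKK
KGKKKK
KBKKKK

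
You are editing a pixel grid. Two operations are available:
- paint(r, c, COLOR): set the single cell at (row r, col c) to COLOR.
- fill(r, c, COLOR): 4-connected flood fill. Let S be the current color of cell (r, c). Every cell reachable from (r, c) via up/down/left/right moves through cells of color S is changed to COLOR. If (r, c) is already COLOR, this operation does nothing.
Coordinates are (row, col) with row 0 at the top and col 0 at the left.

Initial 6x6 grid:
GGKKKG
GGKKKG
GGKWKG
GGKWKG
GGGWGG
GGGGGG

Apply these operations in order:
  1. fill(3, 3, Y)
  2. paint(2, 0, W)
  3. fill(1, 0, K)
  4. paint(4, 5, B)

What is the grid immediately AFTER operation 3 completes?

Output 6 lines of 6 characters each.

After op 1 fill(3,3,Y) [3 cells changed]:
GGKKKG
GGKKKG
GGKYKG
GGKYKG
GGGYGG
GGGGGG
After op 2 paint(2,0,W):
GGKKKG
GGKKKG
WGKYKG
GGKYKG
GGGYGG
GGGGGG
After op 3 fill(1,0,K) [22 cells changed]:
KKKKKK
KKKKKK
WKKYKK
KKKYKK
KKKYKK
KKKKKK

Answer: KKKKKK
KKKKKK
WKKYKK
KKKYKK
KKKYKK
KKKKKK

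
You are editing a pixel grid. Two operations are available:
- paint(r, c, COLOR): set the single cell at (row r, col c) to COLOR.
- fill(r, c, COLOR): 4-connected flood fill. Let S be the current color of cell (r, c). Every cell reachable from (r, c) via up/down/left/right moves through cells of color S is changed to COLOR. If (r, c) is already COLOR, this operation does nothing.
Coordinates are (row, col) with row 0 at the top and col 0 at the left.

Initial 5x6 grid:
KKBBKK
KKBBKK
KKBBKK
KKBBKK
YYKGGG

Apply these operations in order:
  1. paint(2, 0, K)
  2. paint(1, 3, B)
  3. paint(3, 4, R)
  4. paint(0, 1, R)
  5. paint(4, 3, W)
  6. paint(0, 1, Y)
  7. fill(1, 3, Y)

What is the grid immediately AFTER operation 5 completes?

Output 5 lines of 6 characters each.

After op 1 paint(2,0,K):
KKBBKK
KKBBKK
KKBBKK
KKBBKK
YYKGGG
After op 2 paint(1,3,B):
KKBBKK
KKBBKK
KKBBKK
KKBBKK
YYKGGG
After op 3 paint(3,4,R):
KKBBKK
KKBBKK
KKBBKK
KKBBRK
YYKGGG
After op 4 paint(0,1,R):
KRBBKK
KKBBKK
KKBBKK
KKBBRK
YYKGGG
After op 5 paint(4,3,W):
KRBBKK
KKBBKK
KKBBKK
KKBBRK
YYKWGG

Answer: KRBBKK
KKBBKK
KKBBKK
KKBBRK
YYKWGG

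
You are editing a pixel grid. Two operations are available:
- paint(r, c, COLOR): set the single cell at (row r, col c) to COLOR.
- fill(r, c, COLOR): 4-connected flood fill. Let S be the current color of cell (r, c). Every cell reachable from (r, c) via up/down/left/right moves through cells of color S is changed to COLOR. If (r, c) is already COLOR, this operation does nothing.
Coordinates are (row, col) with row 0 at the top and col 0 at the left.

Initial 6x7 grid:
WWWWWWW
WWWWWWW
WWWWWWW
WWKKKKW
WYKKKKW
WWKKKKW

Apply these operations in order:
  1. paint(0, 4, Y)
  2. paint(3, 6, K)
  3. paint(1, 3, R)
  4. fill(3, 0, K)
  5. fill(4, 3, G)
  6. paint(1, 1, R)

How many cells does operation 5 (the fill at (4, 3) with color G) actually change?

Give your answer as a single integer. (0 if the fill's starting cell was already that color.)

Answer: 37

Derivation:
After op 1 paint(0,4,Y):
WWWWYWW
WWWWWWW
WWWWWWW
WWKKKKW
WYKKKKW
WWKKKKW
After op 2 paint(3,6,K):
WWWWYWW
WWWWWWW
WWWWWWW
WWKKKKK
WYKKKKW
WWKKKKW
After op 3 paint(1,3,R):
WWWWYWW
WWWRWWW
WWWWWWW
WWKKKKK
WYKKKKW
WWKKKKW
After op 4 fill(3,0,K) [24 cells changed]:
KKKKYKK
KKKRKKK
KKKKKKK
KKKKKKK
KYKKKKW
KKKKKKW
After op 5 fill(4,3,G) [37 cells changed]:
GGGGYGG
GGGRGGG
GGGGGGG
GGGGGGG
GYGGGGW
GGGGGGW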